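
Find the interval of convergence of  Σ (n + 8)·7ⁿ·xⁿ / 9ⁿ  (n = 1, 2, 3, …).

Ratio test: |a_{n+1}/a_n| = [((n+1) + 8)/(n + 8)] · 7/9 → 7/9 as n → ∞.
The series converges when 7/9 · |x| < 1, giving R = 9/7.
When x = 9/7, the terms have absolute value of order n, which does not tend to 0, so the series diverges by the divergence test.
Check x = -9/7: the terms have absolute value of order n, which does not tend to 0, so the series diverges by the divergence test.

(-9/7, 9/7)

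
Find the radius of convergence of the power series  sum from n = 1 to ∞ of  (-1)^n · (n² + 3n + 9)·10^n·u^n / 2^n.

By the ratio test, |a_{n+1}/a_n| = [((n+1)² + 3(n+1) + 9)/(n² + 3n + 9)] · 10/2 → 5.
Thus R = 1/(5) = 1/5.

R = 1/5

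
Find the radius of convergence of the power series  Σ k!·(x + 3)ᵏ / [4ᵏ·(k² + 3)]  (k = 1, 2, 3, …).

By the ratio test, |a_{k+1}/a_k| = (k+1) · 1/4 · (k² + 3)/((k+1)² + 3) → ∞.
The terms grow without bound for any (x + 3) ≠ 0, so R = 0 (convergence only at x = -3).

R = 0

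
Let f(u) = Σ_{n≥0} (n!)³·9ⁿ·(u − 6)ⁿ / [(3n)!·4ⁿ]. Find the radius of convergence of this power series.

The ratio of consecutive coefficients is (n+1)³/[(3n+1)·(3n+2)·(3n+3)] · 9/4 → 1/12.
Hence the series converges for |u − 6| < 1/(1/12) = 12, so the radius of convergence is 12.

R = 12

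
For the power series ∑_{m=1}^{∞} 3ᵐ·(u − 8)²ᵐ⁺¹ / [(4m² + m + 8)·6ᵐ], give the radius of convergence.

R = √2

The ratio of consecutive coefficients is [(4m² + m + 8)/(4(m+1)² + (m+1) + 8)] · 3/6 → 1/2.
Writing y = (u − 8)², the series in y has radius 2, so |u − 8| < √(2) and R = √2.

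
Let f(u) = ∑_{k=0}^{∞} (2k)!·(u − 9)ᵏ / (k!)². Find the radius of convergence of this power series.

Apply the ratio test: |a_{k+1}| / |a_k| = (2k+1)·(2k+2)/(k+1)², which tends to 4 as k → ∞.
The series converges when 4 · |u − 9| < 1, giving R = 1/4.

R = 1/4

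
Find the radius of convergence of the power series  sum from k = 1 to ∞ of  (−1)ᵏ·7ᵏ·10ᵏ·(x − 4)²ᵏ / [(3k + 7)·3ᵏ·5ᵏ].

R = √42/14

Apply the ratio test: |a_{k+1}| / |a_k| = [(3k + 7)/(3(k+1) + 7)] · 7·10/(3·5), which tends to 14/3 as k → ∞.
Since the exponent of (x − 4) increases by 2 each term, convergence requires |x − 4|² < 3/14, hence R = √42/14.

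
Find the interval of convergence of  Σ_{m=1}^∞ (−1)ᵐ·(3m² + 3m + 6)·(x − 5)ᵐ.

(4, 6)

The ratio of consecutive coefficients is (3(m+1)² + 3(m+1) + 6)/(3m² + 3m + 6) → 1.
Convergence for |x − 5| < 1, so R = 1.
When x = 6, the terms have absolute value of order m², which does not tend to 0, so the series diverges by the divergence test.
Check x = 4: the terms have absolute value of order m², which does not tend to 0, so the series diverges by the divergence test.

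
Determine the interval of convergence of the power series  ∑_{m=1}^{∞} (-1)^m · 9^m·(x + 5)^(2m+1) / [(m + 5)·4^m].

[-17/3, -13/3]

The ratio of consecutive coefficients is [(m + 5)/((m+1) + 5)] · 9/4 → 9/4.
Writing y = (x + 5)², the series in y has radius 4/9, so |x + 5| < √(4/9) = 2/3 and R = 2/3.
Check x = -13/3: convergence follows from the alternating series test (terms decrease monotonically to 0).
At x = -17/3: convergence follows from the alternating series test (terms decrease monotonically to 0).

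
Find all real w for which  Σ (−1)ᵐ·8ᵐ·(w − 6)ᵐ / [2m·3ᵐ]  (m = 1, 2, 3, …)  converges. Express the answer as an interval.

(45/8, 51/8]

By the ratio test, |a_{m+1}/a_m| = [2m/2(m+1)] · 8/3 → 8/3.
Convergence for |w − 6| · 8/3 < 1, i.e. |w − 6| < 3/8. So R = 3/8.
Endpoint w = 51/8: convergence follows from the alternating series test (terms decrease monotonically to 0).
Endpoint w = 45/8: comparison with the harmonic series Σ 1/m shows the series diverges.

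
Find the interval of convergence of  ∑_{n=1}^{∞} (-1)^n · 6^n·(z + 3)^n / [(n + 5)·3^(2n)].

Ratio test: |a_{n+1}/a_n| = [(n + 5)/((n+1) + 5)] · 6/9 → 2/3 as n → ∞.
Thus R = 1/(2/3) = 3/2.
Endpoint z = -3/2: an alternating series whose terms decrease to 0 in absolute value, so it converges by the Leibniz criterion.
At z = -9/2: the terms are asymptotic to a nonzero constant times 1/n, so the series diverges by limit comparison with Σ 1/n.

(-9/2, -3/2]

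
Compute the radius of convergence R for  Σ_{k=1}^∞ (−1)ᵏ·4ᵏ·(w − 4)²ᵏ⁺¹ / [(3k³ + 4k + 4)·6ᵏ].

R = √6/2

Ratio test: |a_{k+1}/a_k| = [(3k³ + 4k + 4)/(3(k+1)³ + 4(k+1) + 4)] · 4/6 → 2/3 as k → ∞.
Since the exponent of (w − 4) increases by 2 each term, convergence requires |w − 4|² < 3/2, hence R = √6/2.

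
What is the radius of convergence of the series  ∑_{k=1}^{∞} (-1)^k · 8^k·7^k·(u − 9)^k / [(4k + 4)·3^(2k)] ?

R = 9/56

By the ratio test, |a_{k+1}/a_k| = [(4k + 4)/(4(k+1) + 4)] · 8·7/9 → 56/9.
The series converges when 56/9 · |u − 9| < 1, giving R = 9/56.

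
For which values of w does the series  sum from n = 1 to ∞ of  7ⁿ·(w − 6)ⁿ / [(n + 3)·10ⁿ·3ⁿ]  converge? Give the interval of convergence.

The ratio of consecutive coefficients is [(n + 3)/((n+1) + 3)] · 7/(10·3) → 7/30.
Thus R = 1/(7/30) = 30/7.
At w = 72/7: the terms behave like c/n; limit comparison with the harmonic series gives divergence.
At w = 12/7: the terms alternate in sign and decrease monotonically to 0 in absolute value (size ~ c/n), so the alternating series test gives convergence.

[12/7, 72/7)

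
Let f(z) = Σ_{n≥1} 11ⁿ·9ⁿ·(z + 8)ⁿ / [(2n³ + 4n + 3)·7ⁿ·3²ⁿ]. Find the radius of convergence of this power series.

The ratio of consecutive coefficients is [(2n³ + 4n + 3)/(2(n+1)³ + 4(n+1) + 3)] · 11·9/(7·9) → 11/7.
Convergence for |z + 8| · 11/7 < 1, i.e. |z + 8| < 7/11. So R = 7/11.

R = 7/11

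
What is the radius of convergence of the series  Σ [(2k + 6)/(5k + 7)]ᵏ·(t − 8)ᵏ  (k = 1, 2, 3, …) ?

Applying the root test, |a_k|^(1/k) = (2k + 6)/(5k + 7) → 2/5.
The series converges when 2/5 · |t − 8| < 1, giving R = 5/2.

R = 5/2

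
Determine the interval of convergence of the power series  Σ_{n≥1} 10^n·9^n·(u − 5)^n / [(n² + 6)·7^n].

Apply the ratio test: |a_{n+1}| / |a_n| = [(n² + 6)/((n+1)² + 6)] · 10·9/7, which tends to 90/7 as n → ∞.
Convergence for |u − 5| · 90/7 < 1, i.e. |u − 5| < 7/90. So R = 7/90.
When u = 457/90, the terms are on the order of 1/n², so the series converges absolutely by comparison with the p-series (p = 2 > 1).
When u = 443/90, the series is dominated by a constant times Σ 1/n², which converges (p = 2 > 1).

[443/90, 457/90]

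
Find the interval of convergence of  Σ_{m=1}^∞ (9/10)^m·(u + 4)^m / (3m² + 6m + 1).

Ratio test: |a_{m+1}/a_m| = [(3m² + 6m + 1)/(3(m+1)² + 6(m+1) + 1)] · 9/10 → 9/10 as m → ∞.
The series converges when 9/10 · |u + 4| < 1, giving R = 10/9.
Endpoint u = -26/9: the terms are on the order of 1/m², so the series converges absolutely by comparison with the p-series (p = 2 > 1).
Check u = -46/9: the terms are on the order of 1/m², so the series converges absolutely by comparison with the p-series (p = 2 > 1).

[-46/9, -26/9]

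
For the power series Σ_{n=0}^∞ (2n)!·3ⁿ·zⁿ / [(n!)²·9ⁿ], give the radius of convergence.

R = 3/4

Ratio test: |a_{n+1}/a_n| = (2n+1)·(2n+2)/(n+1)² · 3/9 → 4/3 as n → ∞.
Convergence for |z| · 4/3 < 1, i.e. |z| < 3/4. So R = 3/4.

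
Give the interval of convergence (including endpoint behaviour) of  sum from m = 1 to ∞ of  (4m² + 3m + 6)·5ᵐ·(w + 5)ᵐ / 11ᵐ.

Apply the ratio test: |a_{m+1}| / |a_m| = [(4(m+1)² + 3(m+1) + 6)/(4m² + 3m + 6)] · 5/11, which tends to 5/11 as m → ∞.
Thus R = 1/(5/11) = 11/5.
Check w = -14/5: the terms have absolute value of order m², which does not tend to 0, so the series diverges by the divergence test.
At w = -36/5: the m-th term does not approach 0; divergence by the term test.

(-36/5, -14/5)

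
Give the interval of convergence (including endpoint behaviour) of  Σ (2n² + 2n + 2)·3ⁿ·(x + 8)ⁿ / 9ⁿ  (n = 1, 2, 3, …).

Ratio test: |a_{n+1}/a_n| = [(2(n+1)² + 2(n+1) + 2)/(2n² + 2n + 2)] · 3/9 → 1/3 as n → ∞.
Hence the series converges for |x + 8| < 1/(1/3) = 3, so the radius of convergence is 3.
Check x = -5: the n-th term does not approach 0; divergence by the term test.
Check x = -11: the terms have absolute value of order n², which does not tend to 0, so the series diverges by the divergence test.

(-11, -5)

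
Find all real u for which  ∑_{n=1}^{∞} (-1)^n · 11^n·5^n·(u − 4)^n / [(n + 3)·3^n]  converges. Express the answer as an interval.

The ratio of consecutive coefficients is [(n + 3)/((n+1) + 3)] · 11·5/3 → 55/3.
The series converges when 55/3 · |u − 4| < 1, giving R = 3/55.
Endpoint u = 223/55: the terms alternate in sign and decrease monotonically to 0 in absolute value (size ~ c/n), so the alternating series test gives convergence.
Endpoint u = 217/55: comparison with the harmonic series Σ 1/n shows the series diverges.

(217/55, 223/55]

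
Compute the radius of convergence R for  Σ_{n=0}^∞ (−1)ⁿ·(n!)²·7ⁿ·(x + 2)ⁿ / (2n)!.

R = 4/7

Ratio test: |a_{n+1}/a_n| = (n+1)²/[(2n+1)·(2n+2)] · 7 → 7/4 as n → ∞.
Convergence for |x + 2| · 7/4 < 1, i.e. |x + 2| < 4/7. So R = 4/7.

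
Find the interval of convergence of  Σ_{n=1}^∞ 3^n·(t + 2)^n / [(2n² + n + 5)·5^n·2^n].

[-16/3, 4/3]

The ratio of consecutive coefficients is [(2n² + n + 5)/(2(n+1)² + (n+1) + 5)] · 3/(5·2) → 3/10.
Hence the series converges for |t + 2| < 1/(3/10) = 10/3, so the radius of convergence is 10/3.
Endpoint t = 4/3: absolute convergence follows by limit comparison with Σ 1/n².
When t = -16/3, the series is dominated by a constant times Σ 1/n², which converges (p = 2 > 1).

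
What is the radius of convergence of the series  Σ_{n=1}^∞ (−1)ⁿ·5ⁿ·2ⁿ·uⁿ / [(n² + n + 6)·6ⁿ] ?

R = 3/5

The ratio of consecutive coefficients is [(n² + n + 6)/((n+1)² + (n+1) + 6)] · 5·2/6 → 5/3.
Hence the series converges for |u| < 1/(5/3) = 3/5, so the radius of convergence is 3/5.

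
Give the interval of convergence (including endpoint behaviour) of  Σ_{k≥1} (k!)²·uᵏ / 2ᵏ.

By the ratio test, |a_{k+1}/a_k| = (k+1)² · 1/2 → ∞.
The terms grow without bound for any u ≠ 0, so R = 0 (convergence only at u = 0).

{0}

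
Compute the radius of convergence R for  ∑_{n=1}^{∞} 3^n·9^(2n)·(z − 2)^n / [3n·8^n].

Ratio test: |a_{n+1}/a_n| = [3n/3(n+1)] · 3·81/8 → 243/8 as n → ∞.
Hence the series converges for |z − 2| < 1/(243/8) = 8/243, so the radius of convergence is 8/243.

R = 8/243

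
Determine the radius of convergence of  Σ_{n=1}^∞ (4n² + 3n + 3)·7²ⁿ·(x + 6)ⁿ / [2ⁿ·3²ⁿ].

Ratio test: |a_{n+1}/a_n| = [(4(n+1)² + 3(n+1) + 3)/(4n² + 3n + 3)] · 49/(2·9) → 49/18 as n → ∞.
The series converges when 49/18 · |x + 6| < 1, giving R = 18/49.

R = 18/49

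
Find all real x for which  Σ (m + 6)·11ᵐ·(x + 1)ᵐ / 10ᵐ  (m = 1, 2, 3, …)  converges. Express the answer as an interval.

The ratio of consecutive coefficients is [((m+1) + 6)/(m + 6)] · 11/10 → 11/10.
Thus R = 1/(11/10) = 10/11.
When x = -1/11, the m-th term does not approach 0; divergence by the term test.
Check x = -21/11: the terms do not tend to 0, so the series diverges.

(-21/11, -1/11)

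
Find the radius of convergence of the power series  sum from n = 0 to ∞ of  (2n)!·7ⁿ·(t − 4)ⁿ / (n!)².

R = 1/28

By the ratio test, |a_{n+1}/a_n| = (2n+1)·(2n+2)/(n+1)² · 7 → 28.
The series converges when 28 · |t − 4| < 1, giving R = 1/28.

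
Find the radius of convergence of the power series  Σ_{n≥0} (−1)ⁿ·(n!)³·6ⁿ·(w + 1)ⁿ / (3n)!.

R = 9/2

The ratio of consecutive coefficients is (n+1)³/[(3n+1)·(3n+2)·(3n+3)] · 6 → 2/9.
The series converges when 2/9 · |w + 1| < 1, giving R = 9/2.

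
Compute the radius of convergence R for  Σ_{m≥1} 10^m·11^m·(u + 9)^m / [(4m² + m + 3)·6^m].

R = 3/55

By the ratio test, |a_{m+1}/a_m| = [(4m² + m + 3)/(4(m+1)² + (m+1) + 3)] · 10·11/6 → 55/3.
The series converges when 55/3 · |u + 9| < 1, giving R = 3/55.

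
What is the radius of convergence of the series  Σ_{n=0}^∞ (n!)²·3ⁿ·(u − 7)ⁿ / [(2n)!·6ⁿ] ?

R = 8

By the ratio test, |a_{n+1}/a_n| = (n+1)²/[(2n+1)·(2n+2)] · 3/6 → 1/8.
The series converges when 1/8 · |u − 7| < 1, giving R = 8.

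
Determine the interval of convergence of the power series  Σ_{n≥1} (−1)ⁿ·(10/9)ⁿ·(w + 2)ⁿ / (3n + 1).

By the ratio test, |a_{n+1}/a_n| = [(3n + 1)/(3(n+1) + 1)] · 10/9 → 10/9.
Thus R = 1/(10/9) = 9/10.
At w = -11/10: convergence follows from the alternating series test (terms decrease monotonically to 0).
Check w = -29/10: the terms are asymptotic to a nonzero constant times 1/n, so the series diverges by limit comparison with Σ 1/n.

(-29/10, -11/10]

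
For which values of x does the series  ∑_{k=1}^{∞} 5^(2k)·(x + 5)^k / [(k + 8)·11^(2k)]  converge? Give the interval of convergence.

The ratio of consecutive coefficients is [(k + 8)/((k+1) + 8)] · 25/121 → 25/121.
Hence the series converges for |x + 5| < 1/(25/121) = 121/25, so the radius of convergence is 121/25.
At x = -4/25: the terms behave like c/k; limit comparison with the harmonic series gives divergence.
When x = -246/25, an alternating series whose terms decrease to 0 in absolute value, so it converges by the Leibniz criterion.

[-246/25, -4/25)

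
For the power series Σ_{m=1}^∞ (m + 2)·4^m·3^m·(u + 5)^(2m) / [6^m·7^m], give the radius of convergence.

Ratio test: |a_{m+1}/a_m| = [((m+1) + 2)/(m + 2)] · 4·3/(6·7) → 2/7 as m → ∞.
Writing y = (u + 5)², the series in y has radius 7/2, so |u + 5| < √(7/2) and R = √14/2.

R = √14/2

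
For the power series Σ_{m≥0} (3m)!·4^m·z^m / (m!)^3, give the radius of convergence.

R = 1/108

By the ratio test, |a_{m+1}/a_m| = (3m+1)·(3m+2)·(3m+3)/(m+1)³ · 4 → 108.
Thus R = 1/(108) = 1/108.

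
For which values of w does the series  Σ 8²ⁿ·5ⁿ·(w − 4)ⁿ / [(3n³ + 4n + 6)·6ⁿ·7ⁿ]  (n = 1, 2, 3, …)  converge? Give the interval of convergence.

By the ratio test, |a_{n+1}/a_n| = [(3n³ + 4n + 6)/(3(n+1)³ + 4(n+1) + 6)] · 64·5/(6·7) → 160/21.
The series converges when 160/21 · |w − 4| < 1, giving R = 21/160.
At w = 661/160: the terms are on the order of 1/n³, so the series converges absolutely by comparison with the p-series (p = 3 > 1).
Check w = 619/160: the series is dominated by a constant times Σ 1/n³, which converges (p = 3 > 1).

[619/160, 661/160]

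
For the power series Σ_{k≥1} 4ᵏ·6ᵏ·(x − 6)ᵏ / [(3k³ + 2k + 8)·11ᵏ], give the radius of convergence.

The ratio of consecutive coefficients is [(3k³ + 2k + 8)/(3(k+1)³ + 2(k+1) + 8)] · 4·6/11 → 24/11.
Convergence for |x − 6| · 24/11 < 1, i.e. |x − 6| < 11/24. So R = 11/24.

R = 11/24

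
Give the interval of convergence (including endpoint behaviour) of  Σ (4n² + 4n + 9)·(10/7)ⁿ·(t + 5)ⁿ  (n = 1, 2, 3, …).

By the ratio test, |a_{n+1}/a_n| = [(4(n+1)² + 4(n+1) + 9)/(4n² + 4n + 9)] · 10/7 → 10/7.
Hence the series converges for |t + 5| < 1/(10/7) = 7/10, so the radius of convergence is 7/10.
Check t = -43/10: the n-th term does not approach 0; divergence by the term test.
Check t = -57/10: the terms do not tend to 0, so the series diverges.

(-57/10, -43/10)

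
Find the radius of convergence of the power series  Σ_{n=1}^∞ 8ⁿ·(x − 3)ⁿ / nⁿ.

Root test: |a_n|^(1/n) = 8/n → 0.
Since the n-th root of |a_n| tends to 0, the series converges for all real x; R = ∞.

R = ∞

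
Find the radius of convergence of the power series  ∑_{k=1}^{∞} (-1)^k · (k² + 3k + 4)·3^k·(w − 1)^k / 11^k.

Apply the ratio test: |a_{k+1}| / |a_k| = [((k+1)² + 3(k+1) + 4)/(k² + 3k + 4)] · 3/11, which tends to 3/11 as k → ∞.
Thus R = 1/(3/11) = 11/3.

R = 11/3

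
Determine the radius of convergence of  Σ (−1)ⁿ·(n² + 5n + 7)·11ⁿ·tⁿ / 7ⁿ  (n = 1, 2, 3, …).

R = 7/11

Ratio test: |a_{n+1}/a_n| = [((n+1)² + 5(n+1) + 7)/(n² + 5n + 7)] · 11/7 → 11/7 as n → ∞.
Hence the series converges for |t| < 1/(11/7) = 7/11, so the radius of convergence is 7/11.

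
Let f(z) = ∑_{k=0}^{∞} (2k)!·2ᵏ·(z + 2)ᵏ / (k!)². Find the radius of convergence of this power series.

By the ratio test, |a_{k+1}/a_k| = (2k+1)·(2k+2)/(k+1)² · 2 → 8.
Hence the series converges for |z + 2| < 1/(8) = 1/8, so the radius of convergence is 1/8.

R = 1/8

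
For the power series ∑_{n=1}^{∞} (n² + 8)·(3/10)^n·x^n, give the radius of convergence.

R = 10/3

By the ratio test, |a_{n+1}/a_n| = [((n+1)² + 8)/(n² + 8)] · 3/10 → 3/10.
Convergence for |x| · 3/10 < 1, i.e. |x| < 10/3. So R = 10/3.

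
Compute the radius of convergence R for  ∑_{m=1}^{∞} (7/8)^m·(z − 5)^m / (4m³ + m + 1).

By the ratio test, |a_{m+1}/a_m| = [(4m³ + m + 1)/(4(m+1)³ + (m+1) + 1)] · 7/8 → 7/8.
Hence the series converges for |z − 5| < 1/(7/8) = 8/7, so the radius of convergence is 8/7.

R = 8/7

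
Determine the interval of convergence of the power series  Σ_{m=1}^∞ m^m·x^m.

{0}

Root test: |a_m|^(1/m) = m → ∞.
The root grows without bound, so R = 0 (convergence only at x = 0).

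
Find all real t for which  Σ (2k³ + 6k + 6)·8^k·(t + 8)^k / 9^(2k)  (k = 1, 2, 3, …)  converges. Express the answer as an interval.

(-145/8, 17/8)

By the ratio test, |a_{k+1}/a_k| = [(2(k+1)³ + 6(k+1) + 6)/(2k³ + 6k + 6)] · 8/81 → 8/81.
Thus R = 1/(8/81) = 81/8.
At t = 17/8: the terms have absolute value of order k³, which does not tend to 0, so the series diverges by the divergence test.
Endpoint t = -145/8: the terms do not tend to 0, so the series diverges.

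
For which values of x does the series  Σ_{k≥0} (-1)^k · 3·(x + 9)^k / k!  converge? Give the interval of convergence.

(−∞, ∞)

The ratio of consecutive coefficients is 3/3 · 1/(k+1) → 0.
Since the limit is 0 < 1 for every x, the series converges on all of ℝ and R = ∞.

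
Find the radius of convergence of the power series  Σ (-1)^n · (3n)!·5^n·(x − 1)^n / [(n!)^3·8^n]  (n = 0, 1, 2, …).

By the ratio test, |a_{n+1}/a_n| = (3n+1)·(3n+2)·(3n+3)/(n+1)³ · 5/8 → 135/8.
Thus R = 1/(135/8) = 8/135.

R = 8/135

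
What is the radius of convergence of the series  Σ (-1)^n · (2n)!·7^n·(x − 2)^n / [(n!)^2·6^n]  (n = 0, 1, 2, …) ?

R = 3/14

By the ratio test, |a_{n+1}/a_n| = (2n+1)·(2n+2)/(n+1)² · 7/6 → 14/3.
Convergence for |x − 2| · 14/3 < 1, i.e. |x − 2| < 3/14. So R = 3/14.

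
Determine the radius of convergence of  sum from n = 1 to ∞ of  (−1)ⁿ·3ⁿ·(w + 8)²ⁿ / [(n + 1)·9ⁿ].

R = √3

Ratio test: |a_{n+1}/a_n| = [(n + 1)/((n+1) + 1)] · 3/9 → 1/3 as n → ∞.
Since the exponent of (w + 8) increases by 2 each term, convergence requires |w + 8|² < 3, hence R = √3.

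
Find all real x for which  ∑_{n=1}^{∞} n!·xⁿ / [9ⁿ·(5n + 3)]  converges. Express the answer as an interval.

{0}

By the ratio test, |a_{n+1}/a_n| = (n+1) · 1/9 · (5n + 3)/(5(n+1) + 3) → ∞.
The terms grow without bound for any x ≠ 0, so R = 0 (convergence only at x = 0).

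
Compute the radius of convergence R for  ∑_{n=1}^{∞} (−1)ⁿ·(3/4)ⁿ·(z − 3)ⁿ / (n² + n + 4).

R = 4/3

Apply the ratio test: |a_{n+1}| / |a_n| = [(n² + n + 4)/((n+1)² + (n+1) + 4)] · 3/4, which tends to 3/4 as n → ∞.
Convergence for |z − 3| · 3/4 < 1, i.e. |z − 3| < 4/3. So R = 4/3.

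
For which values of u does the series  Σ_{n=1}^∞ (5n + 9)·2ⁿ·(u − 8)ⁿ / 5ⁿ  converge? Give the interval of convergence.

Apply the ratio test: |a_{n+1}| / |a_n| = [(5(n+1) + 9)/(5n + 9)] · 2/5, which tends to 2/5 as n → ∞.
Hence the series converges for |u − 8| < 1/(2/5) = 5/2, so the radius of convergence is 5/2.
When u = 21/2, the n-th term does not approach 0; divergence by the term test.
At u = 11/2: the terms have absolute value of order n, which does not tend to 0, so the series diverges by the divergence test.

(11/2, 21/2)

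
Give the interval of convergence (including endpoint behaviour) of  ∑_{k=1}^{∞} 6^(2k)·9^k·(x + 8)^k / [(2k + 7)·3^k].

[-865/108, -863/108)

By the ratio test, |a_{k+1}/a_k| = [(2k + 7)/(2(k+1) + 7)] · 36·9/3 → 108.
Hence the series converges for |x + 8| < 1/(108) = 1/108, so the radius of convergence is 1/108.
Check x = -863/108: comparison with the harmonic series Σ 1/k shows the series diverges.
Check x = -865/108: the terms alternate in sign and decrease monotonically to 0 in absolute value (size ~ c/k), so the alternating series test gives convergence.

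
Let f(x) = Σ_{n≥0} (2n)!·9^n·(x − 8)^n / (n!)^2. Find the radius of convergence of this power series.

Apply the ratio test: |a_{n+1}| / |a_n| = (2n+1)·(2n+2)/(n+1)² · 9, which tends to 36 as n → ∞.
Convergence for |x − 8| · 36 < 1, i.e. |x − 8| < 1/36. So R = 1/36.

R = 1/36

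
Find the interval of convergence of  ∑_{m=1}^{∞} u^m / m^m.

Root test: |a_m|^(1/m) = 1/m → 0.
Since the m-th root of |a_m| tends to 0, the series converges for all real u; R = ∞.

(−∞, ∞)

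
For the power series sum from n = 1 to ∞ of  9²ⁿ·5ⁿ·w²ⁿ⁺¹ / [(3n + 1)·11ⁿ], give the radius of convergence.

R = √55/45

Apply the ratio test: |a_{n+1}| / |a_n| = [(3n + 1)/(3(n+1) + 1)] · 81·5/11, which tends to 405/11 as n → ∞.
Writing y = w², the series in y has radius 11/405, so |w| < √(11/405) and R = √55/45.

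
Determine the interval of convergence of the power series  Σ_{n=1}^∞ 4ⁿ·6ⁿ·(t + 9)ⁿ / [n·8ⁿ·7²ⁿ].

[-76/3, 22/3)

By the ratio test, |a_{n+1}/a_n| = [n/(n+1)] · 4·6/(8·49) → 3/49.
Convergence for |t + 9| · 3/49 < 1, i.e. |t + 9| < 49/3. So R = 49/3.
At t = 22/3: comparison with the harmonic series Σ 1/n shows the series diverges.
At t = -76/3: an alternating series whose terms decrease to 0 in absolute value, so it converges by the Leibniz criterion.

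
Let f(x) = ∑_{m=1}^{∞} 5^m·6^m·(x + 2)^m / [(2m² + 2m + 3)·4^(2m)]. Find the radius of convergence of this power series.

R = 8/15

Ratio test: |a_{m+1}/a_m| = [(2m² + 2m + 3)/(2(m+1)² + 2(m+1) + 3)] · 5·6/16 → 15/8 as m → ∞.
Hence the series converges for |x + 2| < 1/(15/8) = 8/15, so the radius of convergence is 8/15.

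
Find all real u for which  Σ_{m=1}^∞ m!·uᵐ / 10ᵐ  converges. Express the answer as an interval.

{0}

Apply the ratio test: |a_{m+1}| / |a_m| = (m+1) · 1/10, which tends to ∞ as m → ∞.
The terms grow without bound for any u ≠ 0, so R = 0 (convergence only at u = 0).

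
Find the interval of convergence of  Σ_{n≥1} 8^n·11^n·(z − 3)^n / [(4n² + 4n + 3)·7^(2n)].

By the ratio test, |a_{n+1}/a_n| = [(4n² + 4n + 3)/(4(n+1)² + 4(n+1) + 3)] · 8·11/49 → 88/49.
The series converges when 88/49 · |z − 3| < 1, giving R = 49/88.
Check z = 313/88: the series is dominated by a constant times Σ 1/n², which converges (p = 2 > 1).
When z = 215/88, absolute convergence follows by limit comparison with Σ 1/n².

[215/88, 313/88]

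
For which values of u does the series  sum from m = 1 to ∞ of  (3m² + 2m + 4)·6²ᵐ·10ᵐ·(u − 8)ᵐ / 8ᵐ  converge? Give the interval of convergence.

(359/45, 361/45)

Ratio test: |a_{m+1}/a_m| = [(3(m+1)² + 2(m+1) + 4)/(3m² + 2m + 4)] · 36·10/8 → 45 as m → ∞.
Hence the series converges for |u − 8| < 1/(45) = 1/45, so the radius of convergence is 1/45.
At u = 361/45: the terms do not tend to 0, so the series diverges.
Endpoint u = 359/45: the terms have absolute value of order m², which does not tend to 0, so the series diverges by the divergence test.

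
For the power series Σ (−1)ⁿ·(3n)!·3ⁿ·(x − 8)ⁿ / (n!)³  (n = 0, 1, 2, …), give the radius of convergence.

By the ratio test, |a_{n+1}/a_n| = (3n+1)·(3n+2)·(3n+3)/(n+1)³ · 3 → 81.
Thus R = 1/(81) = 1/81.

R = 1/81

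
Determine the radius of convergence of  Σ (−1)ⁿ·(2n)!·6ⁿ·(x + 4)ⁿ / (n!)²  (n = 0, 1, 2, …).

R = 1/24

By the ratio test, |a_{n+1}/a_n| = (2n+1)·(2n+2)/(n+1)² · 6 → 24.
Convergence for |x + 4| · 24 < 1, i.e. |x + 4| < 1/24. So R = 1/24.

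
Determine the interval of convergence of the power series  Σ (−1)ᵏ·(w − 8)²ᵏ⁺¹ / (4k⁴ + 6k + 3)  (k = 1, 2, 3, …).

[7, 9]

The ratio of consecutive coefficients is (4k⁴ + 6k + 3)/(4(k+1)⁴ + 6(k+1) + 3) → 1.
Successive powers of (w − 8) differ by 2, so the series converges when |w − 8|² · 1 < 1, i.e. |w − 8| < √(1) = 1. So R = 1.
Check w = 9: the series is dominated by a constant times Σ 1/k⁴, which converges (p = 4 > 1).
At w = 7: the terms are on the order of 1/k⁴, so the series converges absolutely by comparison with the p-series (p = 4 > 1).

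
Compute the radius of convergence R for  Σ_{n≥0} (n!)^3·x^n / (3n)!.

R = 27

Ratio test: |a_{n+1}/a_n| = (n+1)³/[(3n+1)·(3n+2)·(3n+3)] → 1/27 as n → ∞.
The series converges when 1/27 · |x| < 1, giving R = 27.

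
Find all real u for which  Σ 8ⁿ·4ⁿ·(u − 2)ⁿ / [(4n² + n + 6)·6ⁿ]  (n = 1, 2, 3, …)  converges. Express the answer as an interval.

[29/16, 35/16]

Apply the ratio test: |a_{n+1}| / |a_n| = [(4n² + n + 6)/(4(n+1)² + (n+1) + 6)] · 8·4/6, which tends to 16/3 as n → ∞.
Thus R = 1/(16/3) = 3/16.
At u = 35/16: absolute convergence follows by limit comparison with Σ 1/n².
When u = 29/16, the terms are on the order of 1/n², so the series converges absolutely by comparison with the p-series (p = 2 > 1).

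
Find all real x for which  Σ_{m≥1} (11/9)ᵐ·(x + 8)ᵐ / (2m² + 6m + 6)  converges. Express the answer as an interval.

[-97/11, -79/11]

Ratio test: |a_{m+1}/a_m| = [(2m² + 6m + 6)/(2(m+1)² + 6(m+1) + 6)] · 11/9 → 11/9 as m → ∞.
Convergence for |x + 8| · 11/9 < 1, i.e. |x + 8| < 9/11. So R = 9/11.
At x = -79/11: the terms are on the order of 1/m², so the series converges absolutely by comparison with the p-series (p = 2 > 1).
When x = -97/11, absolute convergence follows by limit comparison with Σ 1/m².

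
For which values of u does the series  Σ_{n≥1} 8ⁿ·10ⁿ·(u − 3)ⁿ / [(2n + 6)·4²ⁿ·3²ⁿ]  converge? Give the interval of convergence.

[6/5, 24/5)

Ratio test: |a_{n+1}/a_n| = [(2n + 6)/(2(n+1) + 6)] · 8·10/(16·9) → 5/9 as n → ∞.
The series converges when 5/9 · |u − 3| < 1, giving R = 9/5.
Check u = 24/5: the terms are asymptotic to a nonzero constant times 1/n, so the series diverges by limit comparison with Σ 1/n.
At u = 6/5: the terms alternate in sign and decrease monotonically to 0 in absolute value (size ~ c/n), so the alternating series test gives convergence.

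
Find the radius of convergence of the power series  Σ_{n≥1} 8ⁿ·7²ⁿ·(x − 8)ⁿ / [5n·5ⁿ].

Ratio test: |a_{n+1}/a_n| = [5n/5(n+1)] · 8·49/5 → 392/5 as n → ∞.
Hence the series converges for |x − 8| < 1/(392/5) = 5/392, so the radius of convergence is 5/392.

R = 5/392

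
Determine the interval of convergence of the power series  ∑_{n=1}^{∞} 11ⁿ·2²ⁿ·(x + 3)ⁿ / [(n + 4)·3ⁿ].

By the ratio test, |a_{n+1}/a_n| = [(n + 4)/((n+1) + 4)] · 11·4/3 → 44/3.
The series converges when 44/3 · |x + 3| < 1, giving R = 3/44.
Check x = -129/44: the terms behave like c/n; limit comparison with the harmonic series gives divergence.
At x = -135/44: an alternating series whose terms decrease to 0 in absolute value, so it converges by the Leibniz criterion.

[-135/44, -129/44)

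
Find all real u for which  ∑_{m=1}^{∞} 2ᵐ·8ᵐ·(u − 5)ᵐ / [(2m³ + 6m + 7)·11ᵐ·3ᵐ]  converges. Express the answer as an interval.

[47/16, 113/16]

Ratio test: |a_{m+1}/a_m| = [(2m³ + 6m + 7)/(2(m+1)³ + 6(m+1) + 7)] · 2·8/(11·3) → 16/33 as m → ∞.
Thus R = 1/(16/33) = 33/16.
When u = 113/16, absolute convergence follows by limit comparison with Σ 1/m³.
Check u = 47/16: absolute convergence follows by limit comparison with Σ 1/m³.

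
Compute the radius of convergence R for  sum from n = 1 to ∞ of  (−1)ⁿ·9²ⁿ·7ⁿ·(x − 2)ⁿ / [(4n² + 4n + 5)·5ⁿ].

The ratio of consecutive coefficients is [(4n² + 4n + 5)/(4(n+1)² + 4(n+1) + 5)] · 81·7/5 → 567/5.
Convergence for |x − 2| · 567/5 < 1, i.e. |x − 2| < 5/567. So R = 5/567.

R = 5/567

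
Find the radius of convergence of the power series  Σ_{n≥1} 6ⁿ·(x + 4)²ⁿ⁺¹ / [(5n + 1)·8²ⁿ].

The ratio of consecutive coefficients is [(5n + 1)/(5(n+1) + 1)] · 6/64 → 3/32.
Successive powers of (x + 4) differ by 2, so the series converges when |x + 4|² · 3/32 < 1, i.e. |x + 4| < √(32/3). So R = 4√6/3.

R = 4√6/3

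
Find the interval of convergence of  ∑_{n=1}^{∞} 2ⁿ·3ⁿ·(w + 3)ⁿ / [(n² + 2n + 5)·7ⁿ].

Apply the ratio test: |a_{n+1}| / |a_n| = [(n² + 2n + 5)/((n+1)² + 2(n+1) + 5)] · 2·3/7, which tends to 6/7 as n → ∞.
The series converges when 6/7 · |w + 3| < 1, giving R = 7/6.
Check w = -11/6: absolute convergence follows by limit comparison with Σ 1/n².
At w = -25/6: the series is dominated by a constant times Σ 1/n², which converges (p = 2 > 1).

[-25/6, -11/6]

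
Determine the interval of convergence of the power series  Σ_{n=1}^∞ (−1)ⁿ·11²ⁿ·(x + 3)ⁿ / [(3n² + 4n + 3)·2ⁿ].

[-365/121, -361/121]

Apply the ratio test: |a_{n+1}| / |a_n| = [(3n² + 4n + 3)/(3(n+1)² + 4(n+1) + 3)] · 121/2, which tends to 121/2 as n → ∞.
Hence the series converges for |x + 3| < 1/(121/2) = 2/121, so the radius of convergence is 2/121.
Check x = -361/121: the terms are on the order of 1/n², so the series converges absolutely by comparison with the p-series (p = 2 > 1).
When x = -365/121, the terms are on the order of 1/n², so the series converges absolutely by comparison with the p-series (p = 2 > 1).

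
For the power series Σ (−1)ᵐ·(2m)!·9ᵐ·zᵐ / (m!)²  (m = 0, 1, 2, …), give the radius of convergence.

R = 1/36

The ratio of consecutive coefficients is (2m+1)·(2m+2)/(m+1)² · 9 → 36.
Hence the series converges for |z| < 1/(36) = 1/36, so the radius of convergence is 1/36.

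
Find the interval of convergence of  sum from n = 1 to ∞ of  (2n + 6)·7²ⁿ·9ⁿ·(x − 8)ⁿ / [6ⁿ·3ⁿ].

(390/49, 394/49)

Ratio test: |a_{n+1}/a_n| = [(2(n+1) + 6)/(2n + 6)] · 49·9/(6·3) → 49/2 as n → ∞.
Hence the series converges for |x − 8| < 1/(49/2) = 2/49, so the radius of convergence is 2/49.
At x = 394/49: the n-th term does not approach 0; divergence by the term test.
Check x = 390/49: the n-th term does not approach 0; divergence by the term test.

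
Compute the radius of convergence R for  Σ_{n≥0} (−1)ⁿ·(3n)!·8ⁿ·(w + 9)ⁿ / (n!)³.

By the ratio test, |a_{n+1}/a_n| = (3n+1)·(3n+2)·(3n+3)/(n+1)³ · 8 → 216.
Thus R = 1/(216) = 1/216.

R = 1/216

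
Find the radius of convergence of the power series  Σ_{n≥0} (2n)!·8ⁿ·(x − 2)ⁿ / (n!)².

Apply the ratio test: |a_{n+1}| / |a_n| = (2n+1)·(2n+2)/(n+1)² · 8, which tends to 32 as n → ∞.
The series converges when 32 · |x − 2| < 1, giving R = 1/32.

R = 1/32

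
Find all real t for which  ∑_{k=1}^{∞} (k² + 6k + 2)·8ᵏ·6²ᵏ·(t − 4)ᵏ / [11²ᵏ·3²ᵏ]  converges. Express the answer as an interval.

(7/32, 249/32)

Apply the ratio test: |a_{k+1}| / |a_k| = [((k+1)² + 6(k+1) + 2)/(k² + 6k + 2)] · 8·36/(121·9), which tends to 32/121 as k → ∞.
Hence the series converges for |t − 4| < 1/(32/121) = 121/32, so the radius of convergence is 121/32.
At t = 249/32: the terms do not tend to 0, so the series diverges.
When t = 7/32, the terms have absolute value of order k², which does not tend to 0, so the series diverges by the divergence test.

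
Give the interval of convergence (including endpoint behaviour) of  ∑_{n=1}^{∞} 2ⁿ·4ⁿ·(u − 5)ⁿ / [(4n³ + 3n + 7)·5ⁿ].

[35/8, 45/8]

The ratio of consecutive coefficients is [(4n³ + 3n + 7)/(4(n+1)³ + 3(n+1) + 7)] · 2·4/5 → 8/5.
Hence the series converges for |u − 5| < 1/(8/5) = 5/8, so the radius of convergence is 5/8.
Endpoint u = 45/8: the series is dominated by a constant times Σ 1/n³, which converges (p = 3 > 1).
Check u = 35/8: absolute convergence follows by limit comparison with Σ 1/n³.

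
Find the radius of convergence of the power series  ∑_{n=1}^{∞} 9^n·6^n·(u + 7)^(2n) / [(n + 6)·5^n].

R = √30/18

The ratio of consecutive coefficients is [(n + 6)/((n+1) + 6)] · 9·6/5 → 54/5.
Writing y = (u + 7)², the series in y has radius 5/54, so |u + 7| < √(5/54) and R = √30/18.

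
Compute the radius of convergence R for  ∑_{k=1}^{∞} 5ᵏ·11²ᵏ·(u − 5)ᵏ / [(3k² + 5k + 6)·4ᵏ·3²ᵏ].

By the ratio test, |a_{k+1}/a_k| = [(3k² + 5k + 6)/(3(k+1)² + 5(k+1) + 6)] · 5·121/(4·9) → 605/36.
The series converges when 605/36 · |u − 5| < 1, giving R = 36/605.

R = 36/605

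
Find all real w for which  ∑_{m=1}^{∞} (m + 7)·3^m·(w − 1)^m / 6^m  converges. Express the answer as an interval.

Apply the ratio test: |a_{m+1}| / |a_m| = [((m+1) + 7)/(m + 7)] · 3/6, which tends to 1/2 as m → ∞.
Convergence for |w − 1| · 1/2 < 1, i.e. |w − 1| < 2. So R = 2.
At w = 3: the terms have absolute value of order m, which does not tend to 0, so the series diverges by the divergence test.
Check w = -1: the terms have absolute value of order m, which does not tend to 0, so the series diverges by the divergence test.

(-1, 3)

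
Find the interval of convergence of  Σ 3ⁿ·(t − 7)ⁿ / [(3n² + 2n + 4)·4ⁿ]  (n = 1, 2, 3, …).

The ratio of consecutive coefficients is [(3n² + 2n + 4)/(3(n+1)² + 2(n+1) + 4)] · 3/4 → 3/4.
Convergence for |t − 7| · 3/4 < 1, i.e. |t − 7| < 4/3. So R = 4/3.
At t = 25/3: the terms are on the order of 1/n², so the series converges absolutely by comparison with the p-series (p = 2 > 1).
When t = 17/3, the series is dominated by a constant times Σ 1/n², which converges (p = 2 > 1).

[17/3, 25/3]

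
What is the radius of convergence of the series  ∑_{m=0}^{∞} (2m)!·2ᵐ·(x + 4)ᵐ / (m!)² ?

Ratio test: |a_{m+1}/a_m| = (2m+1)·(2m+2)/(m+1)² · 2 → 8 as m → ∞.
The series converges when 8 · |x + 4| < 1, giving R = 1/8.

R = 1/8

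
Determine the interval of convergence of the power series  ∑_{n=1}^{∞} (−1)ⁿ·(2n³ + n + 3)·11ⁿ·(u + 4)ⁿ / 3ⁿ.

(-47/11, -41/11)

Apply the ratio test: |a_{n+1}| / |a_n| = [(2(n+1)³ + (n+1) + 3)/(2n³ + n + 3)] · 11/3, which tends to 11/3 as n → ∞.
Hence the series converges for |u + 4| < 1/(11/3) = 3/11, so the radius of convergence is 3/11.
Endpoint u = -41/11: the terms have absolute value of order n³, which does not tend to 0, so the series diverges by the divergence test.
Endpoint u = -47/11: the n-th term does not approach 0; divergence by the term test.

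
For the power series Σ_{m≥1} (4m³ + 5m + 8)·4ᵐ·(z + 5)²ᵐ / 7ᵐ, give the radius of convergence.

Ratio test: |a_{m+1}/a_m| = [(4(m+1)³ + 5(m+1) + 8)/(4m³ + 5m + 8)] · 4/7 → 4/7 as m → ∞.
Since the exponent of (z + 5) increases by 2 each term, convergence requires |z + 5|² < 7/4, hence R = √7/2.

R = √7/2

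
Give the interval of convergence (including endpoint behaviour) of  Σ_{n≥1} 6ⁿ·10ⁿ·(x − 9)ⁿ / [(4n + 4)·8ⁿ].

[133/15, 137/15)

By the ratio test, |a_{n+1}/a_n| = [(4n + 4)/(4(n+1) + 4)] · 6·10/8 → 15/2.
Hence the series converges for |x − 9| < 1/(15/2) = 2/15, so the radius of convergence is 2/15.
Endpoint x = 137/15: comparison with the harmonic series Σ 1/n shows the series diverges.
Endpoint x = 133/15: the terms alternate in sign and decrease monotonically to 0 in absolute value (size ~ c/n), so the alternating series test gives convergence.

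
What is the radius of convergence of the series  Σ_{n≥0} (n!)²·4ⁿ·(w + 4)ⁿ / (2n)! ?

R = 1

Apply the ratio test: |a_{n+1}| / |a_n| = (n+1)²/[(2n+1)·(2n+2)] · 4, which tends to 1 as n → ∞.
Convergence for |w + 4| < 1, so R = 1.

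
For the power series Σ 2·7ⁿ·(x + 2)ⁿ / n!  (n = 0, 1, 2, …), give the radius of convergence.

R = ∞

The ratio of consecutive coefficients is 2/2 · 7 · 1/(n+1) → 0.
The ratio tends to 0 regardless of x, hence R = ∞.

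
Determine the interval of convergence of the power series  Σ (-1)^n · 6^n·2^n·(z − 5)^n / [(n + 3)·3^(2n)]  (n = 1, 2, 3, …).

Apply the ratio test: |a_{n+1}| / |a_n| = [(n + 3)/((n+1) + 3)] · 6·2/9, which tends to 4/3 as n → ∞.
The series converges when 4/3 · |z − 5| < 1, giving R = 3/4.
Check z = 23/4: convergence follows from the alternating series test (terms decrease monotonically to 0).
When z = 17/4, comparison with the harmonic series Σ 1/n shows the series diverges.

(17/4, 23/4]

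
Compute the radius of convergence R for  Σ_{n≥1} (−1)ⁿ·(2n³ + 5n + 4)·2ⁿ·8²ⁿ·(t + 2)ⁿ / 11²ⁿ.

R = 121/128

Apply the ratio test: |a_{n+1}| / |a_n| = [(2(n+1)³ + 5(n+1) + 4)/(2n³ + 5n + 4)] · 2·64/121, which tends to 128/121 as n → ∞.
The series converges when 128/121 · |t + 2| < 1, giving R = 121/128.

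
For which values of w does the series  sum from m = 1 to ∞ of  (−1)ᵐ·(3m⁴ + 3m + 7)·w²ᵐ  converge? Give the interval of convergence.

(-1, 1)

Apply the ratio test: |a_{m+1}| / |a_m| = (3(m+1)⁴ + 3(m+1) + 7)/(3m⁴ + 3m + 7), which tends to 1 as m → ∞.
Since the exponent of w increases by 2 each term, convergence requires |w|² < 1, hence R = 1.
At w = 1: the terms do not tend to 0, so the series diverges.
At w = -1: the m-th term does not approach 0; divergence by the term test.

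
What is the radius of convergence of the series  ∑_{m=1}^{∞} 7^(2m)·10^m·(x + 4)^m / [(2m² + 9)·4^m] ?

Apply the ratio test: |a_{m+1}| / |a_m| = [(2m² + 9)/(2(m+1)² + 9)] · 49·10/4, which tends to 245/2 as m → ∞.
Convergence for |x + 4| · 245/2 < 1, i.e. |x + 4| < 2/245. So R = 2/245.

R = 2/245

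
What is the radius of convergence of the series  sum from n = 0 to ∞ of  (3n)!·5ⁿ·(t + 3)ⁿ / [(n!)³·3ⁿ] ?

R = 1/45

Ratio test: |a_{n+1}/a_n| = (3n+1)·(3n+2)·(3n+3)/(n+1)³ · 5/3 → 45 as n → ∞.
Thus R = 1/(45) = 1/45.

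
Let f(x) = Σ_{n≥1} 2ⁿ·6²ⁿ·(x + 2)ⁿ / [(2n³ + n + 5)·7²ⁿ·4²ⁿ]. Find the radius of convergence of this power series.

R = 98/9

The ratio of consecutive coefficients is [(2n³ + n + 5)/(2(n+1)³ + (n+1) + 5)] · 2·36/(49·16) → 9/98.
Convergence for |x + 2| · 9/98 < 1, i.e. |x + 2| < 98/9. So R = 98/9.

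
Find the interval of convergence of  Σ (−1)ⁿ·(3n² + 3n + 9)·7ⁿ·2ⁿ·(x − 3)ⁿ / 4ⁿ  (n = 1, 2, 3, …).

(19/7, 23/7)

The ratio of consecutive coefficients is [(3(n+1)² + 3(n+1) + 9)/(3n² + 3n + 9)] · 7·2/4 → 7/2.
Thus R = 1/(7/2) = 2/7.
Endpoint x = 23/7: the terms do not tend to 0, so the series diverges.
When x = 19/7, the terms have absolute value of order n², which does not tend to 0, so the series diverges by the divergence test.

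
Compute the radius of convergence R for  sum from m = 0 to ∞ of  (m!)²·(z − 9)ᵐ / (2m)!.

Ratio test: |a_{m+1}/a_m| = (m+1)²/[(2m+1)·(2m+2)] → 1/4 as m → ∞.
The series converges when 1/4 · |z − 9| < 1, giving R = 4.

R = 4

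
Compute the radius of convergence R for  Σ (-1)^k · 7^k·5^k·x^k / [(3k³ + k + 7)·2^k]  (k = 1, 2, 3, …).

R = 2/35

The ratio of consecutive coefficients is [(3k³ + k + 7)/(3(k+1)³ + (k+1) + 7)] · 7·5/2 → 35/2.
The series converges when 35/2 · |x| < 1, giving R = 2/35.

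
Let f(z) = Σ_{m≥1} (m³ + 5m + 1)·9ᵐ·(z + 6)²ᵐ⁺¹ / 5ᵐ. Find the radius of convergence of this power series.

R = √5/3

The ratio of consecutive coefficients is [((m+1)³ + 5(m+1) + 1)/(m³ + 5m + 1)] · 9/5 → 9/5.
Successive powers of (z + 6) differ by 2, so the series converges when |z + 6|² · 9/5 < 1, i.e. |z + 6| < √(5/9). So R = √5/3.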